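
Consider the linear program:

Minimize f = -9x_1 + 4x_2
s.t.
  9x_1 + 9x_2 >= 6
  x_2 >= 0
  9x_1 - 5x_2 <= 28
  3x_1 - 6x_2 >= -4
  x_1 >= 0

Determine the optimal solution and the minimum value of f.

Extreme points and f = -9x_1 + 4x_2:
  (2/3, 0) → f = -6
  (0, 2/3) → f = 8/3
  (28/9, 0) → f = -28
  (188/39, 40/13) → f = -404/13

x_1 = 188/39, x_2 = 40/13, minimum f = -404/13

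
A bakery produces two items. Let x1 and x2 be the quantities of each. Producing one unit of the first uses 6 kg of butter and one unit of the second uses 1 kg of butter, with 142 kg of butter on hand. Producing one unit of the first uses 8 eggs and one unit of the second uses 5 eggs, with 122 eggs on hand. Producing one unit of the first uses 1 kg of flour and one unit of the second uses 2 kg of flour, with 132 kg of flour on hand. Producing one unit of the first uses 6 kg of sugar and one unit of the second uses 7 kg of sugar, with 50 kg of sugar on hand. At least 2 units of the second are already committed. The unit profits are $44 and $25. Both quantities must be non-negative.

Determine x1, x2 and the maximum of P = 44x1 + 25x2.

Vertices and P = 44x1 + 25x2:
  (0, 50/7) → P = 1250/7
  (0, 2) → P = 50
  (6, 2) → P = 314

At the optimal vertex, 6x1 + 7x2 = 50 and x2 = 2.
Solving simultaneously gives x1 = 6, x2 = 2.

x1 = 6, x2 = 2, maximum P = 314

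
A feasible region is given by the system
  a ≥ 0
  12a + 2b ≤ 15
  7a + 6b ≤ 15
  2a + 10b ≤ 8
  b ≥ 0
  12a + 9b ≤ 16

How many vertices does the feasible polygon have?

Pairwise boundary intersections that survive every other constraint:
  (0, 4/5)
  (0, 0)
  (5/4, 0)
  (103/84, 1/7)
  (44/51, 32/51)

5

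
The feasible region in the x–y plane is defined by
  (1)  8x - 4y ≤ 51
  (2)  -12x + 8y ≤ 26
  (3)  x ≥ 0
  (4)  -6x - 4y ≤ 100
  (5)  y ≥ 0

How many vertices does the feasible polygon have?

4

Pairwise boundary intersections that survive every other constraint:
  (32, 205/4)
  (51/8, 0)
  (0, 13/4)
  (0, 0)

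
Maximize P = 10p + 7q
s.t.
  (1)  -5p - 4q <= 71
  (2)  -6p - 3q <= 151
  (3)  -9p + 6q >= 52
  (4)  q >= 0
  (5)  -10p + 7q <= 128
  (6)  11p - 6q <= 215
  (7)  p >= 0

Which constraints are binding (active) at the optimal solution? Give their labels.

Corner points and P = 10p + 7q:
  (267/2, 2507/12) → P = 33569/12
  (0, 26/3) → P = 182/3
  (2273/17, 3558/17) → P = 47636/17
  (0, 128/7) → P = 128

The maximum is at (2273/17, 3558/17). Substituting into each constraint, equality holds for (5) and (6); the remaining constraints have slack.

(5) and (6)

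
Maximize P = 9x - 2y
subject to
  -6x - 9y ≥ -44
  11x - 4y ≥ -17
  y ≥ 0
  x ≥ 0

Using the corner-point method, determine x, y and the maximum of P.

x = 22/3, y = 0, maximum P = 66

Corner points and P = 9x - 2y:
  (23/123, 586/123) → P = -965/123
  (22/3, 0) → P = 66
  (0, 17/4) → P = -17/2
  (0, 0) → P = 0

The binding constraints are -6x - 9y = -44 and y = 0.
Solving simultaneously gives x = 22/3, y = 0.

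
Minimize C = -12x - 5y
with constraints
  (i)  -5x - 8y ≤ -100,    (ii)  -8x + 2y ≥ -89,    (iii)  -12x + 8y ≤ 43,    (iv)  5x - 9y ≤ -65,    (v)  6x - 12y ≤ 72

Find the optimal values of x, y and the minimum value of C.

At the optimal vertex, -8x + 2y = -89 and -12x + 8y = 43.
Solving simultaneously gives x = 399/20, y = 353/10.

x = 399/20, y = 353/10, minimum C = -4159/10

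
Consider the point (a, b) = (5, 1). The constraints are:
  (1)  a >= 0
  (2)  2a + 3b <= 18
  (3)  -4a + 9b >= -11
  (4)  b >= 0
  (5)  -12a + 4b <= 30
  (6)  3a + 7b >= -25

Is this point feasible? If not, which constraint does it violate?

(1): 5 ≥ 0 ✓
(2): 13 ≤ 18 ✓
(3): -11 ≥ -11 ✓
(4): 1 ≥ 0 ✓
(5): -56 ≤ 30 ✓
(6): 22 ≥ -25 ✓

feasible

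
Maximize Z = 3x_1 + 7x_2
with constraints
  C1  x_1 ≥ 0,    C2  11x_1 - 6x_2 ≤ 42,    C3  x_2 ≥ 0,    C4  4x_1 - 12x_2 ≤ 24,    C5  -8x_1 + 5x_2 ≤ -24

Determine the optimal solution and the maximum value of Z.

x_1 = 66/7, x_2 = 72/7, maximum Z = 702/7

Feasible corners and Z = 3x_1 + 7x_2:
  (42/11, 0) → Z = 126/11
  (66/7, 72/7) → Z = 702/7
  (3, 0) → Z = 9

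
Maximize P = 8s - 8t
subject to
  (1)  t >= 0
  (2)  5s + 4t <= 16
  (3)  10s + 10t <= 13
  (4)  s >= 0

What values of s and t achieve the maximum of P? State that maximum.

Vertices and P = 8s - 8t:
  (13/10, 0) → P = 52/5
  (0, 0) → P = 0
  (0, 13/10) → P = -52/5

The optimum lies where t = 0 and 10s + 10t = 13.
Solving simultaneously gives s = 13/10, t = 0.

s = 13/10, t = 0, maximum P = 52/5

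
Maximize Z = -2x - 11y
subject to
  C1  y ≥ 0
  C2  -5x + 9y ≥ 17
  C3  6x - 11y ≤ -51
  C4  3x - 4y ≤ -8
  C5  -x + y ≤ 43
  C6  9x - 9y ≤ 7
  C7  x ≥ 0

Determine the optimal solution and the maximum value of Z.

x = 0, y = 51/11, maximum Z = -51

Vertices and Z = -2x - 11y:
  (536/45, 167/15) → Z = -6583/45
  (0, 51/11) → Z = -51
  (0, 43) → Z = -473
The feasible region is unbounded (it extends along (1, 1)), but Z strictly decreases along every unbounded feasible direction, so there is no improving ray and the maximum is attained at a vertex.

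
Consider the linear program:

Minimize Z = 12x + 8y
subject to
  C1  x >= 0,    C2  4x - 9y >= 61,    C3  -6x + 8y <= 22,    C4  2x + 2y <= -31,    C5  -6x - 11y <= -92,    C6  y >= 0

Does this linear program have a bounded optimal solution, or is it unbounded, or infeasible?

The boundaries 4x - 9y = 61 and -6x - 11y = -92 meet at (1499/98, 1/49), but that point violates 2x + 2y ≤ -31. Every candidate vertex is excluded by some other constraint, so the feasible region is empty.

infeasible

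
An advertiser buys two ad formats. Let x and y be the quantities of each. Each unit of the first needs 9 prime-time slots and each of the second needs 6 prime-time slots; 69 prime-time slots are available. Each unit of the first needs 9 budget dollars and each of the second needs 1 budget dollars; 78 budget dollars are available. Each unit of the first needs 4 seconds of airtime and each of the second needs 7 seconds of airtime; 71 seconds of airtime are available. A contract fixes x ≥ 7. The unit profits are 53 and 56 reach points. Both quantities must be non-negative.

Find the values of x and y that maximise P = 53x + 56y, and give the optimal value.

x = 7, y = 1, maximum P = 427

The optimum lies where 9x + 6y = 69 and x = 7.
Solving simultaneously gives x = 7, y = 1.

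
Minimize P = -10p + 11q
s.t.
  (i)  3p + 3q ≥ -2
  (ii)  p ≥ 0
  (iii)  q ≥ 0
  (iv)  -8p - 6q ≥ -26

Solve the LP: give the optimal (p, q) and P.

Extreme points and P = -10p + 11q:
  (0, 0) → P = 0
  (0, 13/3) → P = 143/3
  (13/4, 0) → P = -65/2

The optimum lies where q = 0 and -8p - 6q = -26.
Solving simultaneously gives p = 13/4, q = 0.

p = 13/4, q = 0, minimum P = -65/2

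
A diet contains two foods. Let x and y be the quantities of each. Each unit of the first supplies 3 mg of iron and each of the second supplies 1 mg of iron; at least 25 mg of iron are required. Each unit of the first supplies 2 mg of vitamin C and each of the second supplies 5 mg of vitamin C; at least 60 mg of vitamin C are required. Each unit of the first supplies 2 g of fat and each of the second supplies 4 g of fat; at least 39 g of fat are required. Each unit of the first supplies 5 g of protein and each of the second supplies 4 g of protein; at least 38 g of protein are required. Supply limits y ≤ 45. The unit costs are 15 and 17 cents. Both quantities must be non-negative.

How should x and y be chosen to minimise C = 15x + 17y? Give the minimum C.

Corner points and C = 15x + 17y:
  (0, 25) → C = 425
  (0, 45) → C = 765
  (30, 0) → C = 450
  (5, 10) → C = 245
The feasible region is unbounded (it extends along (1, 0)), but C strictly increases along every unbounded feasible direction, so there is no improving ray and the minimum is attained at a vertex.

x = 5, y = 10, minimum C = 245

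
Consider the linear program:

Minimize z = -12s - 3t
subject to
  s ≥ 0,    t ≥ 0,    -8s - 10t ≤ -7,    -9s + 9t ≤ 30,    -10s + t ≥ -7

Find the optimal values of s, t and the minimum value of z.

s = 31/27, t = 121/27, minimum z = -245/9

Vertices and z = -12s - 3t:
  (0, 7/10) → z = -21/10
  (0, 10/3) → z = -10
  (77/108, 7/54) → z = -161/18
  (31/27, 121/27) → z = -245/9

The binding constraints are -9s + 9t = 30 and -10s + t = -7.
Solving simultaneously gives s = 31/27, t = 121/27.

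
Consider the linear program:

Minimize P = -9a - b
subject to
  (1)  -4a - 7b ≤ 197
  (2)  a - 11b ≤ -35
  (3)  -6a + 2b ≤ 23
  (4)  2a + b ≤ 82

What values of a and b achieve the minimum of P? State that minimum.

a = 867/23, b = 152/23, minimum P = -7955/23

The binding constraints are a - 11b = -35 and 2a + b = 82.
Solving simultaneously gives a = 867/23, b = 152/23.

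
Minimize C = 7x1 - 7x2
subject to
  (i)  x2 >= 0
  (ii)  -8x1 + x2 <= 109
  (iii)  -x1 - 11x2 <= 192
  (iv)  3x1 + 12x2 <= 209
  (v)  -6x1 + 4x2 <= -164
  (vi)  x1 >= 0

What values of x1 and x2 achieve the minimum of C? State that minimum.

At the optimal vertex, 3x1 + 12x2 = 209 and -6x1 + 4x2 = -164.
Solving simultaneously gives x1 = 701/21, x2 = 127/14.

x1 = 701/21, x2 = 127/14, minimum C = 1021/6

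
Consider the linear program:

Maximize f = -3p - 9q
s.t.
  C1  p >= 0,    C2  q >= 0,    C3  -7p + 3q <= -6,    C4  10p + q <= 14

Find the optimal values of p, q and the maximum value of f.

Extreme points and f = -3p - 9q:
  (6/7, 0) → f = -18/7
  (7/5, 0) → f = -21/5
  (48/37, 38/37) → f = -486/37

At the optimal vertex, q = 0 and -7p + 3q = -6.
Solving simultaneously gives p = 6/7, q = 0.

p = 6/7, q = 0, maximum f = -18/7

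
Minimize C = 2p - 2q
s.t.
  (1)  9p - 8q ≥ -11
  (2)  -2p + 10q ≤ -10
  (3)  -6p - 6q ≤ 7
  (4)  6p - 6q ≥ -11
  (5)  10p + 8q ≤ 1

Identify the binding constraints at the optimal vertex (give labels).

Feasible corners and C = 2p - 2q:
  (-5/36, -37/36) → C = 16/9
  (45/58, -49/58) → C = 94/29
  (31/6, -19/3) → C = 23

The minimum is at (-5/36, -37/36). Substituting into each constraint, equality holds for (2) and (3); the remaining constraints have slack.

(2) and (3)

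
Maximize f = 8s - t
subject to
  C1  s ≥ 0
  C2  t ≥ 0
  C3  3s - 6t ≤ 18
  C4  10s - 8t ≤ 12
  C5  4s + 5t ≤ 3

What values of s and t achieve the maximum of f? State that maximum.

Feasible corners and f = 8s - t:
  (0, 0) → f = 0
  (0, 3/5) → f = -3/5
  (3/4, 0) → f = 6

The optimum lies where t = 0 and 4s + 5t = 3.
Solving simultaneously gives s = 3/4, t = 0.

s = 3/4, t = 0, maximum f = 6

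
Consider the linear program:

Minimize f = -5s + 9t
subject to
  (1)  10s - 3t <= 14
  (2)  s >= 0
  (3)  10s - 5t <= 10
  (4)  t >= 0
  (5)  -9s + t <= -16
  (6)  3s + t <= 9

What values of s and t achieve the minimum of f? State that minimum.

Corner points and f = -5s + 9t:
  (2, 2) → f = 8
  (41/19, 48/19) → f = 227/19
  (25/12, 11/4) → f = 43/3

The binding constraints are 10s - 3t = 14 and 10s - 5t = 10.
Solving simultaneously gives s = 2, t = 2.

s = 2, t = 2, minimum f = 8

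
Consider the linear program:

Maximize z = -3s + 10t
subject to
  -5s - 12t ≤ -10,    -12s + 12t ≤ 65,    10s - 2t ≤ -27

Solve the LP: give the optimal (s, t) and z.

Corner points and z = -3s + 10t:
  (-55/17, 445/204) → z = 3215/102
  (-152/65, 47/26) → z = 1631/65
  (-97/48, 163/48) → z = 1921/48

s = -97/48, t = 163/48, maximum z = 1921/48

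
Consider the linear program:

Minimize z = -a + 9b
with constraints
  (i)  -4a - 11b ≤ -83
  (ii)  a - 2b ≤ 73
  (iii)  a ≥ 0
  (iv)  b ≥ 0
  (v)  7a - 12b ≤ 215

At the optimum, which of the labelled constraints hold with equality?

Vertices and z = -a + 9b:
  (0, 83/11) → z = 747/11
  (83/4, 0) → z = -83/4
  (215/7, 0) → z = -215/7
The feasible region is unbounded (it extends along (0, 1), (12, 7)), but z strictly increases along every unbounded feasible direction, so there is no improving ray and the minimum is attained at a vertex.

The minimum is at (215/7, 0). Substituting into each constraint, equality holds for (iv) and (v); the remaining constraints have slack.

(iv) and (v)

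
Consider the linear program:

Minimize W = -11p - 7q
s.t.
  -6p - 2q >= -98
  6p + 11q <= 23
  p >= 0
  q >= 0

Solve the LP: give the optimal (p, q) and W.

Feasible corners and W = -11p - 7q:
  (0, 23/11) → W = -161/11
  (23/6, 0) → W = -253/6
  (0, 0) → W = 0

The binding constraints are 6p + 11q = 23 and q = 0.
Solving simultaneously gives p = 23/6, q = 0.

p = 23/6, q = 0, minimum W = -253/6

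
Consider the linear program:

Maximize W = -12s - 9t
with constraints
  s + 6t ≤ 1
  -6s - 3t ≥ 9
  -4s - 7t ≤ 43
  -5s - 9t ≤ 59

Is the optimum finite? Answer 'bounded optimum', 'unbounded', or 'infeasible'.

bounded optimum

Extreme points and W = -12s - 9t:
  (-19/11, 5/11) → W = 183/11
  (-265/17, 47/17) → W = 2757/17
  (11/5, -37/5) → W = 201/5
The feasible region has finitely many vertices and no improving ray; the maximum is 2757/17 at (-265/17, 47/17).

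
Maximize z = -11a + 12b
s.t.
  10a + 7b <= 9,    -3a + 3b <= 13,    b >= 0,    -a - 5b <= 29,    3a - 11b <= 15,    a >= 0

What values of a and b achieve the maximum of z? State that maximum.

Feasible corners and z = -11a + 12b:
  (9/10, 0) → z = -99/10
  (0, 9/7) → z = 108/7
  (0, 0) → z = 0

a = 0, b = 9/7, maximum z = 108/7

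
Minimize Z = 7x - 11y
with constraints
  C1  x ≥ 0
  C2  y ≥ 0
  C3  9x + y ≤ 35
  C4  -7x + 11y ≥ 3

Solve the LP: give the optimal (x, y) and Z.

The binding constraints are x = 0 and 9x + y = 35.
Solving simultaneously gives x = 0, y = 35.

x = 0, y = 35, minimum Z = -385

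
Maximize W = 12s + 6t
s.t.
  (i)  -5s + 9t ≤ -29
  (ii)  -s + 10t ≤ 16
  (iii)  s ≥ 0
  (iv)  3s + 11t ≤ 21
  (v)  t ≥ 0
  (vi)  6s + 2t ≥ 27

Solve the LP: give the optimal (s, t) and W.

s = 7, t = 0, maximum W = 84

The binding constraints are 3s + 11t = 21 and t = 0.
Solving simultaneously gives s = 7, t = 0.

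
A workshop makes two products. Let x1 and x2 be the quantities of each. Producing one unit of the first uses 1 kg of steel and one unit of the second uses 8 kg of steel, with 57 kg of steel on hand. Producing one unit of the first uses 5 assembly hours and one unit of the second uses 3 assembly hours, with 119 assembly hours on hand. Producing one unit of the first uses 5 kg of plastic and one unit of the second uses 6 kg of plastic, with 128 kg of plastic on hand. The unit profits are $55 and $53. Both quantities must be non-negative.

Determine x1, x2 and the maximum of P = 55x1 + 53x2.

x1 = 22, x2 = 3, maximum P = 1369

Vertices and P = 55x1 + 53x2:
  (0, 0) → P = 0
  (0, 57/8) → P = 3021/8
  (119/5, 0) → P = 1309
  (341/17, 157/34) → P = 45831/34
  (22, 3) → P = 1369

The binding constraints are 5x1 + 3x2 = 119 and 5x1 + 6x2 = 128.
Solving simultaneously gives x1 = 22, x2 = 3.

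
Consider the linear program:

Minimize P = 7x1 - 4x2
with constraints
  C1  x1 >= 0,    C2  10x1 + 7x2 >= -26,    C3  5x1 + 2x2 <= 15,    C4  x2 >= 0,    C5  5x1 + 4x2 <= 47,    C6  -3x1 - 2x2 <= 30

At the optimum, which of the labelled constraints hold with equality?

Corner points and P = 7x1 - 4x2:
  (0, 15/2) → P = -30
  (0, 0) → P = 0
  (3, 0) → P = 21

The minimum is at (0, 15/2). Substituting into each constraint, equality holds for C1 and C3; the remaining constraints have slack.

C1 and C3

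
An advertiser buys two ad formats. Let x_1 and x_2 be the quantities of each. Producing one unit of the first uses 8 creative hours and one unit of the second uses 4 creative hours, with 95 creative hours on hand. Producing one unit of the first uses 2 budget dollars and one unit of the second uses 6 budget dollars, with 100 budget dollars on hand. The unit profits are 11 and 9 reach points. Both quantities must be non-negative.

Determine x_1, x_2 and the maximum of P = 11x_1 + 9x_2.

x_1 = 17/4, x_2 = 61/4, maximum P = 184

Extreme points and P = 11x_1 + 9x_2:
  (0, 0) → P = 0
  (0, 50/3) → P = 150
  (95/8, 0) → P = 1045/8
  (17/4, 61/4) → P = 184

The binding constraints are 8x_1 + 4x_2 = 95 and 2x_1 + 6x_2 = 100.
Solving simultaneously gives x_1 = 17/4, x_2 = 61/4.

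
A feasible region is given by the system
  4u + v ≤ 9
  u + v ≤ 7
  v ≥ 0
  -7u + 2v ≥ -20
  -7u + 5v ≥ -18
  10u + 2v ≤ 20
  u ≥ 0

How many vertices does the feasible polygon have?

5

Of the 21 pairwise boundary intersections, those satisfying every inequality are:
  (2/3, 19/3)
  (1, 5)
  (0, 7)
  (2, 0)
  (0, 0)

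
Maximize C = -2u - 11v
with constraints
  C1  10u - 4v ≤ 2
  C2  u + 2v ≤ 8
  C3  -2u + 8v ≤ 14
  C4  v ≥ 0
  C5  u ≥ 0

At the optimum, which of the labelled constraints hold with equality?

C4 and C5

Feasible corners and C = -2u - 11v:
  (1, 2) → C = -24
  (1/5, 0) → C = -2/5
  (0, 7/4) → C = -77/4
  (0, 0) → C = 0

The maximum is at (0, 0). Substituting into each constraint, equality holds for C4 and C5; the remaining constraints have slack.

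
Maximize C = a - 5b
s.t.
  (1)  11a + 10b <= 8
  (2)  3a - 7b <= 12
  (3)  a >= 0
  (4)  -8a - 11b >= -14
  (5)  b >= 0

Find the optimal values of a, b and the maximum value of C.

Corner points and C = a - 5b:
  (0, 4/5) → C = -4
  (8/11, 0) → C = 8/11
  (0, 0) → C = 0

The optimum lies where 11a + 10b = 8 and b = 0.
Solving simultaneously gives a = 8/11, b = 0.

a = 8/11, b = 0, maximum C = 8/11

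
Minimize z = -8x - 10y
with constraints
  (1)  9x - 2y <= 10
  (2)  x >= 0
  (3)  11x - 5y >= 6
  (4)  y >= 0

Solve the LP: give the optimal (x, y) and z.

Corner points and z = -8x - 10y:
  (38/23, 56/23) → z = -864/23
  (10/9, 0) → z = -80/9
  (6/11, 0) → z = -48/11

x = 38/23, y = 56/23, minimum z = -864/23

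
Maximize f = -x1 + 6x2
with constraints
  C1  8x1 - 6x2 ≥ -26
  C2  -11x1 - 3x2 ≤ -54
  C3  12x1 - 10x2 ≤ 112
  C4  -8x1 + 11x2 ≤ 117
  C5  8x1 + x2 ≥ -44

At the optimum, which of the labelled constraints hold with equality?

Feasible corners and f = -x1 + 6x2:
  (41/15, 359/45) → f = 677/15
  (52/5, 91/5) → f = 494/5
  (6, -4) → f = -30
  (1201/26, 575/13) → f = 5699/26

The maximum is at (1201/26, 575/13). Substituting into each constraint, equality holds for C3 and C4; the remaining constraints have slack.

C3 and C4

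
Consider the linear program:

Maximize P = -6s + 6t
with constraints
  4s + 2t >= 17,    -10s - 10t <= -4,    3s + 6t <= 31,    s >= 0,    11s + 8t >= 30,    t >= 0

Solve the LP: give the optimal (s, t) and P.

s = 20/9, t = 73/18, maximum P = 11

Corner points and P = -6s + 6t:
  (20/9, 73/18) → P = 11
  (17/4, 0) → P = -51/2
  (31/3, 0) → P = -62

The optimum lies where 4s + 2t = 17 and 3s + 6t = 31.
Solving simultaneously gives s = 20/9, t = 73/18.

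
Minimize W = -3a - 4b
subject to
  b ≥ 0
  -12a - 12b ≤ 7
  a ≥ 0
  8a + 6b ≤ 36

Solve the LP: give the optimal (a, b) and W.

Feasible corners and W = -3a - 4b:
  (0, 0) → W = 0
  (9/2, 0) → W = -27/2
  (0, 6) → W = -24

a = 0, b = 6, minimum W = -24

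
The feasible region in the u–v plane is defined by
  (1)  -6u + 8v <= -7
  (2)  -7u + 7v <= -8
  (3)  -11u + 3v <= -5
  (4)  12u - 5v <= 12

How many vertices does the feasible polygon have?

3

Intersecting each pair of boundary lines and keeping only the points that satisfy every inequality leaves:
  (11/56, -53/56)
  (44/49, -12/49)
  (-11/19, -72/19)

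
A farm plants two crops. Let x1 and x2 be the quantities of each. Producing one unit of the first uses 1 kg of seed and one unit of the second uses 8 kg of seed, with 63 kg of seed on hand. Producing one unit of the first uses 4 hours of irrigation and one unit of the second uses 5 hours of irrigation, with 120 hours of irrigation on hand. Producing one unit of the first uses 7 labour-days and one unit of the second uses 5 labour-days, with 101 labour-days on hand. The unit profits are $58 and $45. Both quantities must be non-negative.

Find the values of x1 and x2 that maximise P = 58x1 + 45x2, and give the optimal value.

At the optimal vertex, x1 + 8x2 = 63 and 7x1 + 5x2 = 101.
Solving simultaneously gives x1 = 29/3, x2 = 20/3.

x1 = 29/3, x2 = 20/3, maximum P = 2582/3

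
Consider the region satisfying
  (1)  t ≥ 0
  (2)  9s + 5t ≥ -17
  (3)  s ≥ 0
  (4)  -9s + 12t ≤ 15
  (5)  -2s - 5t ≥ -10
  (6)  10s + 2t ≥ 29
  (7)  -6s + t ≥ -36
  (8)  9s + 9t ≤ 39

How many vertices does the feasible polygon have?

The feasible vertices (each the meet of two boundaries and inside every other half-plane) are:
  (29/10, 0)
  (13/3, 0)
  (125/46, 21/23)
  (35/9, 4/9)

4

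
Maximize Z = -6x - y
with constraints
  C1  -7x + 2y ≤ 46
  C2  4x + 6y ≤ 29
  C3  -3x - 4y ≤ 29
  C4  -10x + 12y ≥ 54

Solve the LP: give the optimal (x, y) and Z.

x = -111/16, y = -41/32, maximum Z = 1373/32

Feasible corners and Z = -6x - y:
  (-109/25, 387/50) → Z = 921/50
  (-111/16, -41/32) → Z = 1373/32
  (2/9, 253/54) → Z = -325/54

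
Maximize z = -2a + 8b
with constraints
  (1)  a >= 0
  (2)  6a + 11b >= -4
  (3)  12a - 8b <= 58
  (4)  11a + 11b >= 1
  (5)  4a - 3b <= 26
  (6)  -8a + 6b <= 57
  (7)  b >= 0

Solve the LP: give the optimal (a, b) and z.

The optimum lies where 12a - 8b = 58 and -8a + 6b = 57.
Solving simultaneously gives a = 201/2, b = 287/2.

a = 201/2, b = 287/2, maximum z = 947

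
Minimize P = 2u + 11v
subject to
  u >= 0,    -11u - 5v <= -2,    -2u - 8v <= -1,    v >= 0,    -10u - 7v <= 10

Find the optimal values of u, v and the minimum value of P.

Corner points and P = 2u + 11v:
  (0, 2/5) → P = 22/5
  (11/78, 7/78) → P = 33/26
  (1/2, 0) → P = 1
The feasible region is unbounded (it extends along (0, 1), (1, 0)), but P strictly increases along every unbounded feasible direction, so there is no improving ray and the minimum is attained at a vertex.

The optimum lies where -2u - 8v = -1 and v = 0.
Solving simultaneously gives u = 1/2, v = 0.

u = 1/2, v = 0, minimum P = 1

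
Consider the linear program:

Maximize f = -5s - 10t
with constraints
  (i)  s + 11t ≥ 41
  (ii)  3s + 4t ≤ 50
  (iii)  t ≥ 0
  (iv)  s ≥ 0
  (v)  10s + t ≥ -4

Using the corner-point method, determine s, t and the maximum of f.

Feasible corners and f = -5s - 10t:
  (386/29, 73/29) → f = -2660/29
  (0, 41/11) → f = -410/11
  (0, 25/2) → f = -125

At the optimal vertex, s + 11t = 41 and s = 0.
Solving simultaneously gives s = 0, t = 41/11.

s = 0, t = 41/11, maximum f = -410/11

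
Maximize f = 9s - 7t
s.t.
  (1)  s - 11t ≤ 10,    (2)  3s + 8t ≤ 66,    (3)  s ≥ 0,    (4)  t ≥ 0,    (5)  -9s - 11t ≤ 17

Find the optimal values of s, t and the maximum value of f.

Corner points and f = 9s - 7t:
  (806/41, 36/41) → f = 7002/41
  (10, 0) → f = 90
  (0, 33/4) → f = -231/4
  (0, 0) → f = 0

s = 806/41, t = 36/41, maximum f = 7002/41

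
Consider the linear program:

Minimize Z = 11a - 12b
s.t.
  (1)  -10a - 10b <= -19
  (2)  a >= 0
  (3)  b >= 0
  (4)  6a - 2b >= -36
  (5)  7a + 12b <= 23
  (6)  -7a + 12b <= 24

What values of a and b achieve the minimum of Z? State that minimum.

At the optimal vertex, a = 0 and 7a + 12b = 23.
Solving simultaneously gives a = 0, b = 23/12.

a = 0, b = 23/12, minimum Z = -23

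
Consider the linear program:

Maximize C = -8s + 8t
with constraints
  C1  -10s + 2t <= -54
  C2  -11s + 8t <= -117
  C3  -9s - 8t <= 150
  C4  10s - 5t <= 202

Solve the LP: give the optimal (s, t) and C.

Extreme points and C = -8s + 8t:
  (99/29, -288/29) → C = -3096/29
  (66/49, -993/49) → C = -8472/49
  (1031/25, 1052/25) → C = 168/25
  (866/125, -3318/125) → C = -33472/125

s = 1031/25, t = 1052/25, maximum C = 168/25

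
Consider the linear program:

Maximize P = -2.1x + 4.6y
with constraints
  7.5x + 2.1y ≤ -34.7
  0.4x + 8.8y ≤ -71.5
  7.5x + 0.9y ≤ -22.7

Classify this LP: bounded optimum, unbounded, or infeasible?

unbounded

From the feasible point (-15521/6516, -52237/6516), moving in the direction (-8.8, 0.4) keeps every constraint satisfied while P increases without bound.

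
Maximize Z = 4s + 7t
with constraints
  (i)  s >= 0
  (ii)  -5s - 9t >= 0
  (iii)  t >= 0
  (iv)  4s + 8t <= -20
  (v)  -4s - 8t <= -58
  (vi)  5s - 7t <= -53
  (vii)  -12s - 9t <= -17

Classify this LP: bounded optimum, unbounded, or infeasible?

Constraints 4s + 8t ≤ -20 and -4s - 8t ≤ -58 have parallel boundaries but demand opposite sides — no point can satisfy both, so the region is empty.

infeasible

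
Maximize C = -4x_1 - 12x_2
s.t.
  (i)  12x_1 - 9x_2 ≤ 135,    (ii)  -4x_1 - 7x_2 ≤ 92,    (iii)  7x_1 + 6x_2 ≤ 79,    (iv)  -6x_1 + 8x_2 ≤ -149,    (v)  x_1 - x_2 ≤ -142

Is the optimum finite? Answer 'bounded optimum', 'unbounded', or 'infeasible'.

infeasible

The boundaries -4x_1 - 7x_2 = 92 and x_1 - x_2 = -142 meet at (-1086/11, 476/11), but that point violates -6x_1 + 8x_2 ≤ -149. Every candidate vertex is excluded by some other constraint, so the feasible region is empty.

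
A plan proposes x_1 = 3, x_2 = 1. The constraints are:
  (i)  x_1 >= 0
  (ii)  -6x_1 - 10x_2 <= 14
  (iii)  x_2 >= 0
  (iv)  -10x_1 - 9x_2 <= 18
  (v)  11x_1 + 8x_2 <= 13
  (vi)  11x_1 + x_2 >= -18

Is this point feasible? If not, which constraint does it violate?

not feasible — violates (v)

Constraint (v): 11x_1 + 8x_2 = 41, which is not ≤ 13. All other constraints are satisfied.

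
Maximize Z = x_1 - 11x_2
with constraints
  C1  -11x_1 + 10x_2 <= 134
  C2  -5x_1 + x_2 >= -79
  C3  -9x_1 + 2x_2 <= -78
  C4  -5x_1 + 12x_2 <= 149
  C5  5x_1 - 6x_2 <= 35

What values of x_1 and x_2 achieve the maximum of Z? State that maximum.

Extreme points and Z = x_1 - 11x_2:
  (1097/55, 228/11) → Z = -11443/55
  (439/25, 44/5) → Z = -1981/25
  (617/49, 1731/98) → Z = -17807/98
  (199/22, 75/44) → Z = -427/44

x_1 = 199/22, x_2 = 75/44, maximum Z = -427/44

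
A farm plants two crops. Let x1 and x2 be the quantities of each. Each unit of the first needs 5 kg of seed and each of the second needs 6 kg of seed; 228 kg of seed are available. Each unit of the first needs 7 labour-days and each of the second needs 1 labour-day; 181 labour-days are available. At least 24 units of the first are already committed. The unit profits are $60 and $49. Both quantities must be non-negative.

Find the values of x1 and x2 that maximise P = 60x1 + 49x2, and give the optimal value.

x1 = 24, x2 = 13, maximum P = 2077

Extreme points and P = 60x1 + 49x2:
  (181/7, 0) → P = 10860/7
  (24, 0) → P = 1440
  (24, 13) → P = 2077

At the optimal vertex, 7x1 + x2 = 181 and x1 = 24.
Solving simultaneously gives x1 = 24, x2 = 13.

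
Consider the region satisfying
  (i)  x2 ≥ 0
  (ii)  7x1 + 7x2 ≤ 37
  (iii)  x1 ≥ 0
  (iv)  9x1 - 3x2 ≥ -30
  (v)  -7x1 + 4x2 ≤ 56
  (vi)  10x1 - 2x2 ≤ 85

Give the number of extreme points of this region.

3

Intersecting each pair of boundary lines and keeping only the points that satisfy every inequality leaves:
  (37/7, 0)
  (0, 0)
  (0, 37/7)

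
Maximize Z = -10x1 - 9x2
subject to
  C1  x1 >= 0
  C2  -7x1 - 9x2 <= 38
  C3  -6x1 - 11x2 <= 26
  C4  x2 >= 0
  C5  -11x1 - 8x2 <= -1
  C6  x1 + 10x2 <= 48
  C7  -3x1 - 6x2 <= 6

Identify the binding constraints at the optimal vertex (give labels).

C4 and C5

Vertices and Z = -10x1 - 9x2:
  (0, 1/8) → Z = -9/8
  (0, 24/5) → Z = -216/5
  (1/11, 0) → Z = -10/11
  (48, 0) → Z = -480

The maximum is at (1/11, 0). Substituting into each constraint, equality holds for C4 and C5; the remaining constraints have slack.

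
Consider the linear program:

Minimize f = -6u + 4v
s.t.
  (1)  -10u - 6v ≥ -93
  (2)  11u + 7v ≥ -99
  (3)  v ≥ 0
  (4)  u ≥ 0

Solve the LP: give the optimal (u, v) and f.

Feasible corners and f = -6u + 4v:
  (93/10, 0) → f = -279/5
  (0, 31/2) → f = 62
  (0, 0) → f = 0

The optimum lies where -10u - 6v = -93 and v = 0.
Solving simultaneously gives u = 93/10, v = 0.

u = 93/10, v = 0, minimum f = -279/5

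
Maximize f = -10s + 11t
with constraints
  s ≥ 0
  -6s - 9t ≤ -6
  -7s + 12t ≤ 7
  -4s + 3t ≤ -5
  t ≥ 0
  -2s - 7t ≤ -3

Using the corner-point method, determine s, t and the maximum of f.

s = 3, t = 7/3, maximum f = -13/3

Corner points and f = -10s + 11t:
  (3, 7/3) → f = -13/3
  (22/17, 1/17) → f = -209/17
  (3/2, 0) → f = -15
The feasible region is unbounded (it extends along (12, 7), (1, 0)), but f strictly decreases along every unbounded feasible direction, so there is no improving ray and the maximum is attained at a vertex.

The optimum lies where -7s + 12t = 7 and -4s + 3t = -5.
Solving simultaneously gives s = 3, t = 7/3.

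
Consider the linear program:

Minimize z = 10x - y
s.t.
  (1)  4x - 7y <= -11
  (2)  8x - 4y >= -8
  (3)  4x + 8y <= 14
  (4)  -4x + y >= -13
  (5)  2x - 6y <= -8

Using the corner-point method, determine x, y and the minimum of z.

The optimum lies where 4x - 7y = -11 and 8x - 4y = -8.
Solving simultaneously gives x = -3/10, y = 7/5.

x = -3/10, y = 7/5, minimum z = -22/5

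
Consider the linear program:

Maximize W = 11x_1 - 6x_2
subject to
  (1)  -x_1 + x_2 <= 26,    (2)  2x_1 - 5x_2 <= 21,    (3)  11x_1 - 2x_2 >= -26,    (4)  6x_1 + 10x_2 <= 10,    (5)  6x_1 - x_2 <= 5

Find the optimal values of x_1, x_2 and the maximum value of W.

x_1 = 1/7, x_2 = -29/7, maximum W = 185/7

Corner points and W = 11x_1 - 6x_2:
  (-172/51, -283/51) → W = -194/51
  (1/7, -29/7) → W = 185/7
  (-120/61, 133/61) → W = -2118/61
  (10/11, 5/11) → W = 80/11

The binding constraints are 2x_1 - 5x_2 = 21 and 6x_1 - x_2 = 5.
Solving simultaneously gives x_1 = 1/7, x_2 = -29/7.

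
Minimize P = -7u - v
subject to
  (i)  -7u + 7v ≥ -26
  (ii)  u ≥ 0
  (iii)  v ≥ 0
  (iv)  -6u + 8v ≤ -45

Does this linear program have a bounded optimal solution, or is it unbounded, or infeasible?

The boundaries -7u + 7v = -26 and v = 0 meet at (26/7, 0), but that point violates -6u + 8v ≤ -45. Every candidate vertex is excluded by some other constraint, so the feasible region is empty.

infeasible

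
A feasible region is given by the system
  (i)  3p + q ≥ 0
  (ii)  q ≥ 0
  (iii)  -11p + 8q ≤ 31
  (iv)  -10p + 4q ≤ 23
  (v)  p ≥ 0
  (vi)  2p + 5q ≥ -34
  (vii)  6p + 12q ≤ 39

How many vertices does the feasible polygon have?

Pairwise boundary intersections that survive every other constraint:
  (0, 0)
  (13/2, 0)
  (0, 13/4)

3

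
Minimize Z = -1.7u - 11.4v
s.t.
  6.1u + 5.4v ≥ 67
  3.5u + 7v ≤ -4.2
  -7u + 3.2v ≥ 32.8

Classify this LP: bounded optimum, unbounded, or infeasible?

The boundaries 6.1u + 5.4v = 67 and 3.5u + 7v = -4.2 meet at (1756/85, -929/85), but that point violates -7u + 3.2v ≥ 32.8. Every candidate vertex is excluded by some other constraint, so the feasible region is empty.

infeasible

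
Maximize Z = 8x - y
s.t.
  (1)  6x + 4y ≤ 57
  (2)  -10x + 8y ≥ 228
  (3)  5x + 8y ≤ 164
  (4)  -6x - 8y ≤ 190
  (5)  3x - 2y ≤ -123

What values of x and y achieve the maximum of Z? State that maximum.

Vertices and Z = 8x - y:
  (-354, 967/4) → Z = -12295/4
  (-328/17, 1107/34) → Z = -6355/34
  (-341/9, 14/3) → Z = -2770/9

x = -328/17, y = 1107/34, maximum Z = -6355/34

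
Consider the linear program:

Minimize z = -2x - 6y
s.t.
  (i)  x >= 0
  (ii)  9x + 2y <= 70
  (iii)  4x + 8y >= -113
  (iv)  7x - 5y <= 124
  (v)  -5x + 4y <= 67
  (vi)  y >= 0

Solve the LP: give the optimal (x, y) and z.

Vertices and z = -2x - 6y:
  (0, 67/4) → z = -201/2
  (0, 0) → z = 0
  (73/23, 953/46) → z = -3005/23
  (70/9, 0) → z = -140/9

At the optimal vertex, 9x + 2y = 70 and -5x + 4y = 67.
Solving simultaneously gives x = 73/23, y = 953/46.

x = 73/23, y = 953/46, minimum z = -3005/23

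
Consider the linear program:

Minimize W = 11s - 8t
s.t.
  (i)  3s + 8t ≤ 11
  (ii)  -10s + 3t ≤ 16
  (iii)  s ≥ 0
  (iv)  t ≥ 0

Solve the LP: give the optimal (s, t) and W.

Corner points and W = 11s - 8t:
  (0, 11/8) → W = -11
  (11/3, 0) → W = 121/3
  (0, 0) → W = 0

The binding constraints are 3s + 8t = 11 and s = 0.
Solving simultaneously gives s = 0, t = 11/8.

s = 0, t = 11/8, minimum W = -11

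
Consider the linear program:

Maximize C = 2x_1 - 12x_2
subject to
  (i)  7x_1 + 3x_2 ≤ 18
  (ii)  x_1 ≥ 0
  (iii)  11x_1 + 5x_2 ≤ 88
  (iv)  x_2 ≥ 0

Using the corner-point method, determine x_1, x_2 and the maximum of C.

x_1 = 18/7, x_2 = 0, maximum C = 36/7

Vertices and C = 2x_1 - 12x_2:
  (0, 6) → C = -72
  (18/7, 0) → C = 36/7
  (0, 0) → C = 0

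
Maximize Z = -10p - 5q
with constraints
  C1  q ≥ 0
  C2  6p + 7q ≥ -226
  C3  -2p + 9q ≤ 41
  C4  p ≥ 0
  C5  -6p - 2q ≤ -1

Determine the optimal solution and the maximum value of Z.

p = 1/6, q = 0, maximum Z = -5/3

The feasible region is unbounded (it extends along (9, 2), (1, 0)), but Z strictly decreases along every unbounded feasible direction, so there is no improving ray and the maximum is attained at a vertex.

The binding constraints are q = 0 and -6p - 2q = -1.
Solving simultaneously gives p = 1/6, q = 0.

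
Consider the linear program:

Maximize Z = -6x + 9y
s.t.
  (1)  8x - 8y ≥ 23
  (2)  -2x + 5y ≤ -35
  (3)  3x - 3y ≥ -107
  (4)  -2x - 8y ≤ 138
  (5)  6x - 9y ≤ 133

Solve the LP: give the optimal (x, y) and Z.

x = -55/8, y = -39/4, maximum Z = -93/2

Feasible corners and Z = -6x + 9y:
  (-55/8, -39/4) → Z = -93/2
  (-23/2, -115/8) → Z = -483/8
  (175/6, 14/3) → Z = -133
  (-89/33, -547/33) → Z = -133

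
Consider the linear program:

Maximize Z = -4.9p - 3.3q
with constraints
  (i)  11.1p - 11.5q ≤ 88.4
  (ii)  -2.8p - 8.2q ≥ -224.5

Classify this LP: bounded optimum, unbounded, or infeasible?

From the feasible point (330663/12322, 224443/12322), moving in the direction (-8.2, 2.8) keeps every constraint satisfied while Z increases without bound.

unbounded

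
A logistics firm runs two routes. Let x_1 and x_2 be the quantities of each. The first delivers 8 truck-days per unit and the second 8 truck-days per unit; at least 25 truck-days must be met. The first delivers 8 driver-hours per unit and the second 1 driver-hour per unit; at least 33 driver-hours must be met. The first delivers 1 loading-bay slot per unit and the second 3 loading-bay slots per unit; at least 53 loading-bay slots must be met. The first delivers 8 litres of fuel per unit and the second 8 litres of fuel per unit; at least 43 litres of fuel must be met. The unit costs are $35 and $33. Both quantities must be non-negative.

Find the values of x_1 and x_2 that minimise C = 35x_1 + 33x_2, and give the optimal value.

Extreme points and C = 35x_1 + 33x_2:
  (0, 33) → C = 1089
  (53, 0) → C = 1855
  (2, 17) → C = 631
The feasible region is unbounded (it extends along (0, 1), (1, 0)), but C strictly increases along every unbounded feasible direction, so there is no improving ray and the minimum is attained at a vertex.

The binding constraints are 8x_1 + x_2 = 33 and x_1 + 3x_2 = 53.
Solving simultaneously gives x_1 = 2, x_2 = 17.

x_1 = 2, x_2 = 17, minimum C = 631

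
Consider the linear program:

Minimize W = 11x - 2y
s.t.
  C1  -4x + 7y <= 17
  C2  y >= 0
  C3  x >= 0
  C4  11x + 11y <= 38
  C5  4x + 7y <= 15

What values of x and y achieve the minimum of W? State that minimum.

x = 0, y = 15/7, minimum W = -30/7

At the optimal vertex, x = 0 and 4x + 7y = 15.
Solving simultaneously gives x = 0, y = 15/7.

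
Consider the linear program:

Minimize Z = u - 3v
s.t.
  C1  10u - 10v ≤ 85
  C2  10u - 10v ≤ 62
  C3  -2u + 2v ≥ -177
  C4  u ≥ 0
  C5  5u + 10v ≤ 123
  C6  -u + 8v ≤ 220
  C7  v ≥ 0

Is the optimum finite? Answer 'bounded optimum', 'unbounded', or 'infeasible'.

bounded optimum

Extreme points and Z = u - 3v:
  (37/3, 92/15) → Z = -91/15
  (31/5, 0) → Z = 31/5
  (0, 123/10) → Z = -369/10
  (0, 0) → Z = 0
The feasible region has finitely many vertices and no improving ray; the minimum is -369/10 at (0, 123/10).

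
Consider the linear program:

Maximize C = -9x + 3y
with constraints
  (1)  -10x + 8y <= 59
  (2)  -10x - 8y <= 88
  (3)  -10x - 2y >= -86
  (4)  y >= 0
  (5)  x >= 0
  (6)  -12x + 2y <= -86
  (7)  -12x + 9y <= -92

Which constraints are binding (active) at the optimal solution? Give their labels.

(4) and (7)

Extreme points and C = -9x + 3y:
  (43/5, 0) → C = -387/5
  (479/57, 56/57) → C = -1381/19
  (23/3, 0) → C = -69

The maximum is at (23/3, 0). Substituting into each constraint, equality holds for (4) and (7); the remaining constraints have slack.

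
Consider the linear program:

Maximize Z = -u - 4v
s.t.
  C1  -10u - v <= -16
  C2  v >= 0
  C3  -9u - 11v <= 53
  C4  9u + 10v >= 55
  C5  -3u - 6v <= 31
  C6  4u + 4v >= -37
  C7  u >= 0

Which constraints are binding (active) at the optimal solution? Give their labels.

Corner points and Z = -u - 4v:
  (15/13, 58/13) → Z = -19
  (0, 16) → Z = -64
  (55/9, 0) → Z = -55/9
The feasible region is unbounded (it extends along (0, 1), (1, 0)), but Z strictly decreases along every unbounded feasible direction, so there is no improving ray and the maximum is attained at a vertex.

The maximum is at (55/9, 0). Substituting into each constraint, equality holds for C2 and C4; the remaining constraints have slack.

C2 and C4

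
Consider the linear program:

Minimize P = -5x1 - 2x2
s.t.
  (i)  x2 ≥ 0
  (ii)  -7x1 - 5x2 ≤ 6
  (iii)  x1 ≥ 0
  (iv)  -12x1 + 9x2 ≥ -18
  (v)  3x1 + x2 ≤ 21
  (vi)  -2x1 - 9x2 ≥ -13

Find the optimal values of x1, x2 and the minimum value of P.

x1 = 31/14, x2 = 20/21, minimum P = -545/42

Corner points and P = -5x1 - 2x2:
  (0, 0) → P = 0
  (3/2, 0) → P = -15/2
  (0, 13/9) → P = -26/9
  (31/14, 20/21) → P = -545/42

The optimum lies where -12x1 + 9x2 = -18 and -2x1 - 9x2 = -13.
Solving simultaneously gives x1 = 31/14, x2 = 20/21.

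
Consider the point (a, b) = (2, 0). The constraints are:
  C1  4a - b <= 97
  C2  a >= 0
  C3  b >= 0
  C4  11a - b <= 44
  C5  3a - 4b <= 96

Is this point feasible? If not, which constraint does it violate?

C1: 8 ≤ 97 ✓
C2: 2 ≥ 0 ✓
C3: 0 ≥ 0 ✓
C4: 22 ≤ 44 ✓
C5: 6 ≤ 96 ✓

feasible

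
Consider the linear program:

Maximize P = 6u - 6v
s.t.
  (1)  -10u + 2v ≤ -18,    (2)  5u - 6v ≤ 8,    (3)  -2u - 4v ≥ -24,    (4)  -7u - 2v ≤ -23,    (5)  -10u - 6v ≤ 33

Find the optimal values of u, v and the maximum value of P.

u = 11/2, v = 13/4, maximum P = 27/2

Extreme points and P = 6u - 6v:
  (30/11, 51/11) → P = -126/11
  (41/17, 52/17) → P = -66/17
  (11/2, 13/4) → P = 27/2
  (77/26, 59/52) → P = 285/26

At the optimal vertex, 5u - 6v = 8 and -2u - 4v = -24.
Solving simultaneously gives u = 11/2, v = 13/4.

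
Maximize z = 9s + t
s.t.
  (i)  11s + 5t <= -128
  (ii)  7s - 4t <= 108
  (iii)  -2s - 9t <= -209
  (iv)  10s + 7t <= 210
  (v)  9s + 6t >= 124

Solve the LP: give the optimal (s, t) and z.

s = -1388/21, t = 2516/21, maximum z = -9976/21

Extreme points and z = 9s + t:
  (-1946/27, 3590/27) → z = -13924/27
  (-1388/21, 2516/21) → z = -9976/21
  (-392/3, 650/3) → z = -2878/3

The binding constraints are 11s + 5t = -128 and 9s + 6t = 124.
Solving simultaneously gives s = -1388/21, t = 2516/21.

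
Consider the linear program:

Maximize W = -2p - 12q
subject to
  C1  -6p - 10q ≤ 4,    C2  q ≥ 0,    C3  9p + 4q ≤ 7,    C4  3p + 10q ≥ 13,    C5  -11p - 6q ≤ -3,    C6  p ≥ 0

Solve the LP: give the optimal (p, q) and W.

Extreme points and W = -2p - 12q:
  (3/13, 16/13) → W = -198/13
  (0, 7/4) → W = -21
  (0, 13/10) → W = -78/5

p = 3/13, q = 16/13, maximum W = -198/13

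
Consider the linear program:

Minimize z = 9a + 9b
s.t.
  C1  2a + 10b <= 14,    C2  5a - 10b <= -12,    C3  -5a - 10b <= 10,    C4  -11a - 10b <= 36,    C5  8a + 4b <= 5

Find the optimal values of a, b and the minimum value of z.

a = -13/3, b = 7/6, minimum z = -57/2

Feasible corners and z = 9a + 9b:
  (-50/9, 113/45) → z = -137/5
  (-1/12, 17/12) → z = 12
  (-11/5, 1/10) → z = -189/10
  (1/50, 121/100) → z = 1107/100
  (-13/3, 7/6) → z = -57/2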